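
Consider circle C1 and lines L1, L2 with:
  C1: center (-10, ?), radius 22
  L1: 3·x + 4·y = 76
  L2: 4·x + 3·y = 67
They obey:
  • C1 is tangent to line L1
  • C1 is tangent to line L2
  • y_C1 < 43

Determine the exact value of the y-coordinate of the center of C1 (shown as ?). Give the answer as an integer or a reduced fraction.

1. [C1‖L1]  y_C1² − 53y_C1 − 54 = 0  ⇒  y_C1 = -1 or 54
2. [C1‖L2]  y_C1² − (214/3)y_C1 − 217/3 = 0  ⇒  y_C1 = -1 or 217/3

-1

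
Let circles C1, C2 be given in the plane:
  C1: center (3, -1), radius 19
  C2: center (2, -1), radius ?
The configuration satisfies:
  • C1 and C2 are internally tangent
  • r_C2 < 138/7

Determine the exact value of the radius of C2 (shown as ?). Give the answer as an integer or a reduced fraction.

18

1. [int C1,C2]  r_C2² − 38r_C2 + 360 = 0  ⇒  r_C2 = 18 or 20
2. given r_C2 < 138/7: keep 18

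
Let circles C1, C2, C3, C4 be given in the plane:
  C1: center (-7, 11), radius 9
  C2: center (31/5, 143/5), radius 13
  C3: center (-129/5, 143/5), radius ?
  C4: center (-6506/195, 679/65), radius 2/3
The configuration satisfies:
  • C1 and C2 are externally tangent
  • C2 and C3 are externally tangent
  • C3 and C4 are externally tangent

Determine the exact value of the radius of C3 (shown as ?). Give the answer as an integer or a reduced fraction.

1. [ext C2·C3]  r_C3² + 26r_C3 − 855 = 0  ⇒  r_C3 = 19 (r>0 drops 1)
2. [ext C3·C4]  r_C3² + (4/3)r_C3 − 1159/3 = 0  ⇒  r_C3 = 19 (r>0 drops 1)

19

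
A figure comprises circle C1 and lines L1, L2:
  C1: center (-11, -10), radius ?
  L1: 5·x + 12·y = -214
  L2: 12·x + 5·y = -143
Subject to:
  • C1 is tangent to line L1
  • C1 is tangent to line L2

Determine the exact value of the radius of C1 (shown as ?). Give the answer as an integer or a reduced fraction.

1. [C1‖L1]  r_C1² − 9 = 0  ⇒  r_C1 = 3 (r>0 drops 1)
2. [C1‖L2]  r_C1² − 9 = 0  ⇒  r_C1 = 3 (r>0 drops 1)

3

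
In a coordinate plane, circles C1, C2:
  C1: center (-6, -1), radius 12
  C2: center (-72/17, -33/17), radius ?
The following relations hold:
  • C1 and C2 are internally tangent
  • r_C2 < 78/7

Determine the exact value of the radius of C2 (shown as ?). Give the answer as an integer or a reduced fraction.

1. [int C1,C2]  r_C2² − 24r_C2 + 140 = 0  ⇒  r_C2 = 10 or 14
2. given r_C2 < 78/7: keep 10

10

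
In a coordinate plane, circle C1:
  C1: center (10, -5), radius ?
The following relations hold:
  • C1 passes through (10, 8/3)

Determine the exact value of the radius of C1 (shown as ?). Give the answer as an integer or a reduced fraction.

1. [C1∋P]  r_C1² − 529/9 = 0  ⇒  r_C1 = 23/3 (r>0 drops 1)

23/3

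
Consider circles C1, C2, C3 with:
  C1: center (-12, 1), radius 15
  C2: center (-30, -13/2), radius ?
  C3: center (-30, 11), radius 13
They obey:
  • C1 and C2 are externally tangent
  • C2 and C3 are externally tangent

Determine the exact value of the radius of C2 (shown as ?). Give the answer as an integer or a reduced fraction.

1. [ext C1·C2]  r_C2² + 30r_C2 − 621/4 = 0  ⇒  r_C2 = 9/2 (r>0 drops 1)
2. [ext C2·C3]  r_C2² + 26r_C2 − 549/4 = 0  ⇒  r_C2 = 9/2 (r>0 drops 1)

9/2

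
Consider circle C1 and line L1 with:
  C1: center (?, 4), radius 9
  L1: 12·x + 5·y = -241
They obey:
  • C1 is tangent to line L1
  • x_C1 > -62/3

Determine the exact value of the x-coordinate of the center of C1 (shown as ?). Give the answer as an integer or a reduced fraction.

-12

1. [C1‖L1]  x_C1² + (87/2)x_C1 + 378 = 0  ⇒  x_C1 = -63/2 or -12
2. given x_C1 > -62/3: keep -12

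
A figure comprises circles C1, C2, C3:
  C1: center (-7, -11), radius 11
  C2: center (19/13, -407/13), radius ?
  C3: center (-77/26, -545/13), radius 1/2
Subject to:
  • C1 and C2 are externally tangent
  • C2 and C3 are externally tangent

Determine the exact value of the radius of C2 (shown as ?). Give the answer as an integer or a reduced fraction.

1. [ext C1·C2]  r_C2² + 22r_C2 − 363 = 0  ⇒  r_C2 = 11 (r>0 drops 1)
2. [ext C2·C3]  r_C2² + 1r_C2 − 132 = 0  ⇒  r_C2 = 11 (r>0 drops 1)

11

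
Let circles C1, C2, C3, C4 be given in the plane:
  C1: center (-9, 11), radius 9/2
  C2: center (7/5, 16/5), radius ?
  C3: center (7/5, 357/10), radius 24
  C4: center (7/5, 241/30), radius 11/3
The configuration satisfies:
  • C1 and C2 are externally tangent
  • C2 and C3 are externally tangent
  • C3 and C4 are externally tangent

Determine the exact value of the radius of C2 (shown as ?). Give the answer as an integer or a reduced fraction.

1. [ext C1·C2]  r_C2² + 9r_C2 − 595/4 = 0  ⇒  r_C2 = 17/2 (r>0 drops 1)
2. [ext C2·C3]  r_C2² + 48r_C2 − 1921/4 = 0  ⇒  r_C2 = 17/2 (r>0 drops 1)

17/2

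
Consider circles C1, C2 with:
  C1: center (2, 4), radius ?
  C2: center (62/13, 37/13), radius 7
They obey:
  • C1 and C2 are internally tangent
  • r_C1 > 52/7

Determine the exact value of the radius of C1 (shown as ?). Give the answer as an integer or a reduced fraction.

1. [int C1,C2]  r_C1² − 14r_C1 + 40 = 0  ⇒  r_C1 = 4 or 10
2. given r_C1 > 52/7: keep 10

10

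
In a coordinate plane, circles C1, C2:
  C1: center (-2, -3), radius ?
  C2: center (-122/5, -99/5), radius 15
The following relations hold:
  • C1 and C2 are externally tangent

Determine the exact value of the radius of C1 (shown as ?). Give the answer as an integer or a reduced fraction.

13

1. [ext C1·C2]  r_C1² + 30r_C1 − 559 = 0  ⇒  r_C1 = 13 (r>0 drops 1)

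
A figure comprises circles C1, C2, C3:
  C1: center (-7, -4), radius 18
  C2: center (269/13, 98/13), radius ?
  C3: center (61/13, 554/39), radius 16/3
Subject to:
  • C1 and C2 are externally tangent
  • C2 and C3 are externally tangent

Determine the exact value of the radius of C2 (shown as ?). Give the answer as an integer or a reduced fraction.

1. [ext C1·C2]  r_C2² + 36r_C2 − 576 = 0  ⇒  r_C2 = 12 (r>0 drops 1)
2. [ext C2·C3]  r_C2² + (32/3)r_C2 − 272 = 0  ⇒  r_C2 = 12 (r>0 drops 1)

12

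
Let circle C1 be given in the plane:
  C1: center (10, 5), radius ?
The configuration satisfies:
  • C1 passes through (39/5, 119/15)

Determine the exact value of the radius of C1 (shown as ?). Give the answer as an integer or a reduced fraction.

11/3

1. [C1∋P]  r_C1² − 121/9 = 0  ⇒  r_C1 = 11/3 (r>0 drops 1)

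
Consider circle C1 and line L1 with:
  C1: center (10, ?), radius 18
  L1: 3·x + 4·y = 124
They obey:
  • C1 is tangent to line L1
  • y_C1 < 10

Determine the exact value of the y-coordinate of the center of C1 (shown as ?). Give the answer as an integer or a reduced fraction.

1. [C1‖L1]  y_C1² − 47y_C1 + 46 = 0  ⇒  y_C1 = 1 or 46
2. given y_C1 < 10: keep 1

1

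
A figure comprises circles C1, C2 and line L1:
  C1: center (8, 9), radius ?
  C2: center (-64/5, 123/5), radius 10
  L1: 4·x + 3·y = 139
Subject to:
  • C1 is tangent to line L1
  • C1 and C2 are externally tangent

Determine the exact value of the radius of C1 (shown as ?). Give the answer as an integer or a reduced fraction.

1. [C1‖L1]  r_C1² − 256 = 0  ⇒  r_C1 = 16 (r>0 drops 1)
2. [ext C1·C2]  r_C1² + 20r_C1 − 576 = 0  ⇒  r_C1 = 16 (r>0 drops 1)

16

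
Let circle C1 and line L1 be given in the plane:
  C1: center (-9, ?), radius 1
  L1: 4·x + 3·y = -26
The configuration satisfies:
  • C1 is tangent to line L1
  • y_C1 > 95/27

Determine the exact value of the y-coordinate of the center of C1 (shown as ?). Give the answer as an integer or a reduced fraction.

1. [C1‖L1]  y_C1² − (20/3)y_C1 + 25/3 = 0  ⇒  y_C1 = 5/3 or 5
2. given y_C1 > 95/27: keep 5

5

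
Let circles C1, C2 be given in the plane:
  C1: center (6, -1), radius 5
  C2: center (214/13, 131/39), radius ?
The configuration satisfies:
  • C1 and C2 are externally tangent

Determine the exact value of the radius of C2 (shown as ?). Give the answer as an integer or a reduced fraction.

1. [ext C1·C2]  r_C2² + 10r_C2 − 931/9 = 0  ⇒  r_C2 = 19/3 (r>0 drops 1)

19/3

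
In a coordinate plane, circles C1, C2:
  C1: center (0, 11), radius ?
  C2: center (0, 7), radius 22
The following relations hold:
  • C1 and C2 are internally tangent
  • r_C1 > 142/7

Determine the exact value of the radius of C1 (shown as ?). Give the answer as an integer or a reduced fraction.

26

1. [int C1,C2]  r_C1² − 44r_C1 + 468 = 0  ⇒  r_C1 = 18 or 26
2. given r_C1 > 142/7: keep 26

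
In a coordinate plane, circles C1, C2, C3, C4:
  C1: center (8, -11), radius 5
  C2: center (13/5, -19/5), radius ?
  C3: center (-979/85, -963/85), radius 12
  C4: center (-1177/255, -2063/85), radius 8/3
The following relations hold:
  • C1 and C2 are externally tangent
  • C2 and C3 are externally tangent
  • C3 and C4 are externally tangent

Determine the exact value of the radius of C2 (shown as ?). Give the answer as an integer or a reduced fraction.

1. [ext C1·C2]  r_C2² + 10r_C2 − 56 = 0  ⇒  r_C2 = 4 (r>0 drops 1)
2. [ext C2·C3]  r_C2² + 24r_C2 − 112 = 0  ⇒  r_C2 = 4 (r>0 drops 1)

4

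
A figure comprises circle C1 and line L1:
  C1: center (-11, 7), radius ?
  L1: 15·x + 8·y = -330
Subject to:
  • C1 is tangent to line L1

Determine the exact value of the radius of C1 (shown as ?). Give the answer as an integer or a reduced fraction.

13

1. [C1‖L1]  r_C1² − 169 = 0  ⇒  r_C1 = 13 (r>0 drops 1)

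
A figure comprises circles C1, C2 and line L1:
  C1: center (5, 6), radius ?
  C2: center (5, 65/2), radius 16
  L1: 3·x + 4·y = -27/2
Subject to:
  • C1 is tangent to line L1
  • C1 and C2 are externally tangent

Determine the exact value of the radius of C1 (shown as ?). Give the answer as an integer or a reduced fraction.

21/2

1. [C1‖L1]  r_C1² − 441/4 = 0  ⇒  r_C1 = 21/2 (r>0 drops 1)
2. [ext C1·C2]  r_C1² + 32r_C1 − 1785/4 = 0  ⇒  r_C1 = 21/2 (r>0 drops 1)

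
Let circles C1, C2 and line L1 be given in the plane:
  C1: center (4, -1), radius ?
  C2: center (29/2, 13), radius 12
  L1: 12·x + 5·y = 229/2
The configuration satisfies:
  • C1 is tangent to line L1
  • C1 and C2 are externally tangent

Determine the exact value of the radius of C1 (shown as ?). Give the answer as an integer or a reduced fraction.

11/2

1. [C1‖L1]  r_C1² − 121/4 = 0  ⇒  r_C1 = 11/2 (r>0 drops 1)
2. [ext C1·C2]  r_C1² + 24r_C1 − 649/4 = 0  ⇒  r_C1 = 11/2 (r>0 drops 1)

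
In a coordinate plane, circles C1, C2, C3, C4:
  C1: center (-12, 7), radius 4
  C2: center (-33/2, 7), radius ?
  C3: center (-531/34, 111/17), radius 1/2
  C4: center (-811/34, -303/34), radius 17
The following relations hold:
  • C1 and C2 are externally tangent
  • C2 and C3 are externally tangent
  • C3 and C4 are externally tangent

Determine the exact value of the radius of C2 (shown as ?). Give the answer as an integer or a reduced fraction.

1. [ext C1·C2]  r_C2² + 8r_C2 − 17/4 = 0  ⇒  r_C2 = 1/2 (r>0 drops 1)
2. [ext C2·C3]  r_C2² + 1r_C2 − 3/4 = 0  ⇒  r_C2 = 1/2 (r>0 drops 1)

1/2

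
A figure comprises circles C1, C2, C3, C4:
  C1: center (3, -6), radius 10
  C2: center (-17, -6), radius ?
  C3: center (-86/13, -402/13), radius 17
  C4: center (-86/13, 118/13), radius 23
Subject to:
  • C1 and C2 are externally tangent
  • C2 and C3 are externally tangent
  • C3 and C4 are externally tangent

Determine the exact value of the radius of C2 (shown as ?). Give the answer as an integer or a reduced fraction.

10

1. [ext C1·C2]  r_C2² + 20r_C2 − 300 = 0  ⇒  r_C2 = 10 (r>0 drops 1)
2. [ext C2·C3]  r_C2² + 34r_C2 − 440 = 0  ⇒  r_C2 = 10 (r>0 drops 1)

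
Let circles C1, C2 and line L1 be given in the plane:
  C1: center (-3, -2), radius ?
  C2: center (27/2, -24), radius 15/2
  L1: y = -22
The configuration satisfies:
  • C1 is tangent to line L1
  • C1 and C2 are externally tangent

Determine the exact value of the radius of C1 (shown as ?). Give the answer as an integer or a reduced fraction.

20

1. [C1‖L1]  r_C1² − 400 = 0  ⇒  r_C1 = 20 (r>0 drops 1)
2. [ext C1·C2]  r_C1² + 15r_C1 − 700 = 0  ⇒  r_C1 = 20 (r>0 drops 1)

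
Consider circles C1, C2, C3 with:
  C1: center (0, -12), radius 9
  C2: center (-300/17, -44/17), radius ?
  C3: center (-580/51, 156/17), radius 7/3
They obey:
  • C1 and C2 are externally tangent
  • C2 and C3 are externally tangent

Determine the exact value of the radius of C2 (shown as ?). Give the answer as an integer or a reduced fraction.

11

1. [ext C1·C2]  r_C2² + 18r_C2 − 319 = 0  ⇒  r_C2 = 11 (r>0 drops 1)
2. [ext C2·C3]  r_C2² + (14/3)r_C2 − 517/3 = 0  ⇒  r_C2 = 11 (r>0 drops 1)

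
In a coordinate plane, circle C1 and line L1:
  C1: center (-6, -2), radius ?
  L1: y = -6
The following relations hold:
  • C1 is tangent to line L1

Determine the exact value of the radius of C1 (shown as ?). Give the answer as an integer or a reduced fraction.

1. [C1‖L1]  r_C1² − 16 = 0  ⇒  r_C1 = 4 (r>0 drops 1)

4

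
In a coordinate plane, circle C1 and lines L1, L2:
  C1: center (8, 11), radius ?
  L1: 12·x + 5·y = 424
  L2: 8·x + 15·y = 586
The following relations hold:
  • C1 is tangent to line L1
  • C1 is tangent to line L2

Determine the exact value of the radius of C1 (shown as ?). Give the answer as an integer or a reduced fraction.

21

1. [C1‖L1]  r_C1² − 441 = 0  ⇒  r_C1 = 21 (r>0 drops 1)
2. [C1‖L2]  r_C1² − 441 = 0  ⇒  r_C1 = 21 (r>0 drops 1)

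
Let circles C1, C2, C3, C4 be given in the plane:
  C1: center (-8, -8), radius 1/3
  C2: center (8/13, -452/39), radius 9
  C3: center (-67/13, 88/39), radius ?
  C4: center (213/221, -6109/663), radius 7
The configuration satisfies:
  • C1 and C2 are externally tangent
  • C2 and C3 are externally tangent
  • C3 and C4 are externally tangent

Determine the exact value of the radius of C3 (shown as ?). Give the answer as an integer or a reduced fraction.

1. [ext C2·C3]  r_C3² + 18r_C3 − 144 = 0  ⇒  r_C3 = 6 (r>0 drops 1)
2. [ext C3·C4]  r_C3² + 14r_C3 − 120 = 0  ⇒  r_C3 = 6 (r>0 drops 1)

6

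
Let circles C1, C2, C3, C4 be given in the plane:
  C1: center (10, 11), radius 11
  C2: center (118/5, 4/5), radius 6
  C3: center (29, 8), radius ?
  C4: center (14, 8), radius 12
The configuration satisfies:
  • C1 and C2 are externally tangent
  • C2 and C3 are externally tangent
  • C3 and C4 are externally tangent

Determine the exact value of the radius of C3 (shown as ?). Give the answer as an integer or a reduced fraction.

1. [ext C2·C3]  r_C3² + 12r_C3 − 45 = 0  ⇒  r_C3 = 3 (r>0 drops 1)
2. [ext C3·C4]  r_C3² + 24r_C3 − 81 = 0  ⇒  r_C3 = 3 (r>0 drops 1)

3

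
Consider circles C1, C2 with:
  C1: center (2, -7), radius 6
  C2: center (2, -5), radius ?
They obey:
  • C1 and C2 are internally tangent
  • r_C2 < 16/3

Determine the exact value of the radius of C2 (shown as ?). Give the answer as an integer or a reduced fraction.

1. [int C1,C2]  r_C2² − 12r_C2 + 32 = 0  ⇒  r_C2 = 4 or 8
2. given r_C2 < 16/3: keep 4

4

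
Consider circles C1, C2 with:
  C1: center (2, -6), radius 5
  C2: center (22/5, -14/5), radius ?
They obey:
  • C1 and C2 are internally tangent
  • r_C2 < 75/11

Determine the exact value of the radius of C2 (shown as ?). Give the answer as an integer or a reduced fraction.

1

1. [int C1,C2]  r_C2² − 10r_C2 + 9 = 0  ⇒  r_C2 = 1 or 9
2. given r_C2 < 75/11: keep 1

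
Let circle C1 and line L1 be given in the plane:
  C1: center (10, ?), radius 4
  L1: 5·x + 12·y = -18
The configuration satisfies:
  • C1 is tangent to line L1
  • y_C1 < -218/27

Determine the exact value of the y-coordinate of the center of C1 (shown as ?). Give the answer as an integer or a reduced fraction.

-10

1. [C1‖L1]  y_C1² + (34/3)y_C1 + 40/3 = 0  ⇒  y_C1 = -10 or -4/3
2. given y_C1 < -218/27: keep -10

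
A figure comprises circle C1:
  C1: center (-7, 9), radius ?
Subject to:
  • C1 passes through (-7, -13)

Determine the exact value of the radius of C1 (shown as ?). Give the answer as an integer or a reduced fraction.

22

1. [C1∋P]  r_C1² − 484 = 0  ⇒  r_C1 = 22 (r>0 drops 1)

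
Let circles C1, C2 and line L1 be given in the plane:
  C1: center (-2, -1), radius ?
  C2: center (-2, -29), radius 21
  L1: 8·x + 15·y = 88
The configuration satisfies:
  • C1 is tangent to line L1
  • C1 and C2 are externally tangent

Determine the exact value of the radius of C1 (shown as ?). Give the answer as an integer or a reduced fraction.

1. [C1‖L1]  r_C1² − 49 = 0  ⇒  r_C1 = 7 (r>0 drops 1)
2. [ext C1·C2]  r_C1² + 42r_C1 − 343 = 0  ⇒  r_C1 = 7 (r>0 drops 1)

7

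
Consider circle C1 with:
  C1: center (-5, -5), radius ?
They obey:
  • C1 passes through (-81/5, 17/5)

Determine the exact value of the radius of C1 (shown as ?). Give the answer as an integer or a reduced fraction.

1. [C1∋P]  r_C1² − 196 = 0  ⇒  r_C1 = 14 (r>0 drops 1)

14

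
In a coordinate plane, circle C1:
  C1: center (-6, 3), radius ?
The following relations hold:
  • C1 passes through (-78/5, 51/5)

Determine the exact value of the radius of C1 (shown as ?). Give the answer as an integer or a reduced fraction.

12

1. [C1∋P]  r_C1² − 144 = 0  ⇒  r_C1 = 12 (r>0 drops 1)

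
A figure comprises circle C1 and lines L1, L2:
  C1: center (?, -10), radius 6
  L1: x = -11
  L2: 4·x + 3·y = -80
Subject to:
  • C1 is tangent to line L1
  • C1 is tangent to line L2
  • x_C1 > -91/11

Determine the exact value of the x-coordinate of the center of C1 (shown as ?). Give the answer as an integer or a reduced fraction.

1. [C1‖L1]  x_C1² + 22x_C1 + 85 = 0  ⇒  x_C1 = -17 or -5
2. [C1‖L2]  x_C1² + 25x_C1 + 100 = 0  ⇒  x_C1 = -20 or -5

-5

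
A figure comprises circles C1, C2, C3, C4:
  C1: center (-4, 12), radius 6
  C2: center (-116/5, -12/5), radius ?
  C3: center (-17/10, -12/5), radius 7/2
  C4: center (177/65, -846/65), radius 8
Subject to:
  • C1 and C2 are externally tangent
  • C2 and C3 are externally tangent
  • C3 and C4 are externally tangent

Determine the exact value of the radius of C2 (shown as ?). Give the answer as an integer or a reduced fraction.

1. [ext C1·C2]  r_C2² + 12r_C2 − 540 = 0  ⇒  r_C2 = 18 (r>0 drops 1)
2. [ext C2·C3]  r_C2² + 7r_C2 − 450 = 0  ⇒  r_C2 = 18 (r>0 drops 1)

18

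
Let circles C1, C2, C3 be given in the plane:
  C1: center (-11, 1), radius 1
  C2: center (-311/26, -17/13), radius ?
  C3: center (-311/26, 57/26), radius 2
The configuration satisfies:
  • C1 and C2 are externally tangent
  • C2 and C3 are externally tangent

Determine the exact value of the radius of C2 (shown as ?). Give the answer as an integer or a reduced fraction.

1. [ext C1·C2]  r_C2² + 2r_C2 − 21/4 = 0  ⇒  r_C2 = 3/2 (r>0 drops 1)
2. [ext C2·C3]  r_C2² + 4r_C2 − 33/4 = 0  ⇒  r_C2 = 3/2 (r>0 drops 1)

3/2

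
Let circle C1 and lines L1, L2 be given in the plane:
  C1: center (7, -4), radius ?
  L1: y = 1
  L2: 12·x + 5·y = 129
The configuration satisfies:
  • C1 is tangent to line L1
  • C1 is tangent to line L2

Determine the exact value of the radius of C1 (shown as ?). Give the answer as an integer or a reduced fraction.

5

1. [C1‖L1]  r_C1² − 25 = 0  ⇒  r_C1 = 5 (r>0 drops 1)
2. [C1‖L2]  r_C1² − 25 = 0  ⇒  r_C1 = 5 (r>0 drops 1)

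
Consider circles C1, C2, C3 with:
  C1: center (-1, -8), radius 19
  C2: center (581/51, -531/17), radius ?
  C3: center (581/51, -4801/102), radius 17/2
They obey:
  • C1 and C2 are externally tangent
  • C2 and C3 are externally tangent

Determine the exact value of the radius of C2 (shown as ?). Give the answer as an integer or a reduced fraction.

1. [ext C1·C2]  r_C2² + 38r_C2 − 2992/9 = 0  ⇒  r_C2 = 22/3 (r>0 drops 1)
2. [ext C2·C3]  r_C2² + 17r_C2 − 1606/9 = 0  ⇒  r_C2 = 22/3 (r>0 drops 1)

22/3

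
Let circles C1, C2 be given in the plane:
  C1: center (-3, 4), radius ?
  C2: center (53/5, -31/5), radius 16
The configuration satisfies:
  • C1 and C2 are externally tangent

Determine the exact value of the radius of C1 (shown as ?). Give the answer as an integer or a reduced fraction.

1. [ext C1·C2]  r_C1² + 32r_C1 − 33 = 0  ⇒  r_C1 = 1 (r>0 drops 1)

1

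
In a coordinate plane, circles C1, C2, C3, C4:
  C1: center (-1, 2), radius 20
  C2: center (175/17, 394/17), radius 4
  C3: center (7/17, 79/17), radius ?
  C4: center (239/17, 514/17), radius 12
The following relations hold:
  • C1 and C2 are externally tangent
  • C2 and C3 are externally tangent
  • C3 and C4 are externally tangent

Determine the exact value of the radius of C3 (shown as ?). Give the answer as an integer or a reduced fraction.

17

1. [ext C2·C3]  r_C3² + 8r_C3 − 425 = 0  ⇒  r_C3 = 17 (r>0 drops 1)
2. [ext C3·C4]  r_C3² + 24r_C3 − 697 = 0  ⇒  r_C3 = 17 (r>0 drops 1)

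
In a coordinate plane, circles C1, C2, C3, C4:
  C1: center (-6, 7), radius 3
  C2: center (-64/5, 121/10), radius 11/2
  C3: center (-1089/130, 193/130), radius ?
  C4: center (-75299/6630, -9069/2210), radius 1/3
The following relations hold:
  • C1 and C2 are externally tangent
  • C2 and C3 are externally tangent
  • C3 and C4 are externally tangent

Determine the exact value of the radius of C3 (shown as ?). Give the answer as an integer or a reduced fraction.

1. [ext C2·C3]  r_C3² + 11r_C3 − 102 = 0  ⇒  r_C3 = 6 (r>0 drops 1)
2. [ext C3·C4]  r_C3² + (2/3)r_C3 − 40 = 0  ⇒  r_C3 = 6 (r>0 drops 1)

6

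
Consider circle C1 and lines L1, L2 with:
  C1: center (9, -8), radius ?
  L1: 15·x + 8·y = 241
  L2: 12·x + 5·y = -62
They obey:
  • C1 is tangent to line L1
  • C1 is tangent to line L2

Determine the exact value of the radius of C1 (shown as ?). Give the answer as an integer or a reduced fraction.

10

1. [C1‖L1]  r_C1² − 100 = 0  ⇒  r_C1 = 10 (r>0 drops 1)
2. [C1‖L2]  r_C1² − 100 = 0  ⇒  r_C1 = 10 (r>0 drops 1)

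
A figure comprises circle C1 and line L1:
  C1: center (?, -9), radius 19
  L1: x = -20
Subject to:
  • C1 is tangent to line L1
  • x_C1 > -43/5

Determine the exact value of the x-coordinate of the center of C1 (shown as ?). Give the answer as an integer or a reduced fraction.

1. [C1‖L1]  x_C1² + 40x_C1 + 39 = 0  ⇒  x_C1 = -39 or -1
2. given x_C1 > -43/5: keep -1

-1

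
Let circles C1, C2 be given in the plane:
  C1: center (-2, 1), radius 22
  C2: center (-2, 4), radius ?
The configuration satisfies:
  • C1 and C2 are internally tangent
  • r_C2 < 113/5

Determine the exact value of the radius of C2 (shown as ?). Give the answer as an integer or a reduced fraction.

1. [int C1,C2]  r_C2² − 44r_C2 + 475 = 0  ⇒  r_C2 = 19 or 25
2. given r_C2 < 113/5: keep 19

19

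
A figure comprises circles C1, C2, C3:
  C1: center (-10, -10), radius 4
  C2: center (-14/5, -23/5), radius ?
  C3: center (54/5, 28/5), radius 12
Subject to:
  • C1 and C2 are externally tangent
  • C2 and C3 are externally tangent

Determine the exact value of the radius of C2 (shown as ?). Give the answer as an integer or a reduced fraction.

1. [ext C1·C2]  r_C2² + 8r_C2 − 65 = 0  ⇒  r_C2 = 5 (r>0 drops 1)
2. [ext C2·C3]  r_C2² + 24r_C2 − 145 = 0  ⇒  r_C2 = 5 (r>0 drops 1)

5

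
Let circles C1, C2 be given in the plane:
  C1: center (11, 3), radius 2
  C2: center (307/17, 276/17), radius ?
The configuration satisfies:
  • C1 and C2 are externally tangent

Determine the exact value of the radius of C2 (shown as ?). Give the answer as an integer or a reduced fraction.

1. [ext C1·C2]  r_C2² + 4r_C2 − 221 = 0  ⇒  r_C2 = 13 (r>0 drops 1)

13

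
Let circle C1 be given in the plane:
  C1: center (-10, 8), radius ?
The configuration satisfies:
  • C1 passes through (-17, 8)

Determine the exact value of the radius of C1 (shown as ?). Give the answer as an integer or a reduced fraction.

1. [C1∋P]  r_C1² − 49 = 0  ⇒  r_C1 = 7 (r>0 drops 1)

7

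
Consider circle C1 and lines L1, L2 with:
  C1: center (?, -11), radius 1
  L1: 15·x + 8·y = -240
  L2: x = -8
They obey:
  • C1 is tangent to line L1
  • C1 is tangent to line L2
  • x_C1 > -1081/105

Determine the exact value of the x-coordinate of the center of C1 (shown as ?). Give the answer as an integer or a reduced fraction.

-9

1. [C1‖L1]  x_C1² + (304/15)x_C1 + 507/5 = 0  ⇒  x_C1 = -169/15 or -9
2. [C1‖L2]  x_C1² + 16x_C1 + 63 = 0  ⇒  x_C1 = -9 or -7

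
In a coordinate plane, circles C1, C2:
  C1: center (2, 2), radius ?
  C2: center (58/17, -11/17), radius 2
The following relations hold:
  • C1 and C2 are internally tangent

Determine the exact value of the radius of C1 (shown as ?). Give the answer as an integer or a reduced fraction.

1. [int C1,C2]  r_C1² − 4r_C1 − 5 = 0  ⇒  r_C1 = 5 (r>0 drops 1)

5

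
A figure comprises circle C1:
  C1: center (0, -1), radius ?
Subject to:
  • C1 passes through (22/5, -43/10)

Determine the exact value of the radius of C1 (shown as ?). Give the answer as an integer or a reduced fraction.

11/2

1. [C1∋P]  r_C1² − 121/4 = 0  ⇒  r_C1 = 11/2 (r>0 drops 1)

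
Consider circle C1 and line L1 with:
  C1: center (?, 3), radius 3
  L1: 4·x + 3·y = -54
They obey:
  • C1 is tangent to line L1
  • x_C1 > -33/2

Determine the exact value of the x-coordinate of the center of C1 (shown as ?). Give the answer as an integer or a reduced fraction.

-12

1. [C1‖L1]  x_C1² + (63/2)x_C1 + 234 = 0  ⇒  x_C1 = -39/2 or -12
2. given x_C1 > -33/2: keep -12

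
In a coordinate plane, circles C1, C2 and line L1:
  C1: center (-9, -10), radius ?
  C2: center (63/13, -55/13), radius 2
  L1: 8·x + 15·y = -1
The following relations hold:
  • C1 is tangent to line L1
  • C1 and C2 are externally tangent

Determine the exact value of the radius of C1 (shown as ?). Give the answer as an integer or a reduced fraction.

1. [C1‖L1]  r_C1² − 169 = 0  ⇒  r_C1 = 13 (r>0 drops 1)
2. [ext C1·C2]  r_C1² + 4r_C1 − 221 = 0  ⇒  r_C1 = 13 (r>0 drops 1)

13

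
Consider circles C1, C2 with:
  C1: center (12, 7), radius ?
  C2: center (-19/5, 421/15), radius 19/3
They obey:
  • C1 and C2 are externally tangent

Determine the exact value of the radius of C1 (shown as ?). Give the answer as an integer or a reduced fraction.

1. [ext C1·C2]  r_C1² + (38/3)r_C1 − 1960/3 = 0  ⇒  r_C1 = 20 (r>0 drops 1)

20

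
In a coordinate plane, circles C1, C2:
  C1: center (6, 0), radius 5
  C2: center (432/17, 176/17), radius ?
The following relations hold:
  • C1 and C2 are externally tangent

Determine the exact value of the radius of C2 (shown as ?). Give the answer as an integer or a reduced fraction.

1. [ext C1·C2]  r_C2² + 10r_C2 − 459 = 0  ⇒  r_C2 = 17 (r>0 drops 1)

17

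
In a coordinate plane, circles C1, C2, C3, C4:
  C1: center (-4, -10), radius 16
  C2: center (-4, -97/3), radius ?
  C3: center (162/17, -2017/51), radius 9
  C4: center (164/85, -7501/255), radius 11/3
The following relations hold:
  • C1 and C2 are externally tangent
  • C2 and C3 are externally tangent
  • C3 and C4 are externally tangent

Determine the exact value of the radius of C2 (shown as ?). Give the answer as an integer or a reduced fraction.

1. [ext C1·C2]  r_C2² + 32r_C2 − 2185/9 = 0  ⇒  r_C2 = 19/3 (r>0 drops 1)
2. [ext C2·C3]  r_C2² + 18r_C2 − 1387/9 = 0  ⇒  r_C2 = 19/3 (r>0 drops 1)

19/3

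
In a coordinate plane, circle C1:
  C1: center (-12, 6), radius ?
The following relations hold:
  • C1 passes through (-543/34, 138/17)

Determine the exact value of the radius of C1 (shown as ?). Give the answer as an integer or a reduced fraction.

1. [C1∋P]  r_C1² − 81/4 = 0  ⇒  r_C1 = 9/2 (r>0 drops 1)

9/2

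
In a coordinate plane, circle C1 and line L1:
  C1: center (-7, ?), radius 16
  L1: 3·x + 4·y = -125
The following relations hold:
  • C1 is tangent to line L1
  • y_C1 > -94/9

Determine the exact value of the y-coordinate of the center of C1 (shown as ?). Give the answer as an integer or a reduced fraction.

1. [C1‖L1]  y_C1² + 52y_C1 + 276 = 0  ⇒  y_C1 = -46 or -6
2. given y_C1 > -94/9: keep -6

-6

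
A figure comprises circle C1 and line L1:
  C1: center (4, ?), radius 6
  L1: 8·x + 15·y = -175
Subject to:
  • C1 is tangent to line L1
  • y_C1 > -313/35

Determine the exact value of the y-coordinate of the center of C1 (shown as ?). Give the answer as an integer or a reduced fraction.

-7

1. [C1‖L1]  y_C1² + (138/5)y_C1 + 721/5 = 0  ⇒  y_C1 = -103/5 or -7
2. given y_C1 > -313/35: keep -7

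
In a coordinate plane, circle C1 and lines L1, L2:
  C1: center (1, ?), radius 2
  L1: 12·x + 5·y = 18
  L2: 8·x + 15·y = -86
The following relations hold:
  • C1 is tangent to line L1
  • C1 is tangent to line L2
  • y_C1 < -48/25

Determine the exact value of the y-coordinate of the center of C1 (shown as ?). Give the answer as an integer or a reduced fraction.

-4

1. [C1‖L1]  y_C1² − (12/5)y_C1 − 128/5 = 0  ⇒  y_C1 = -4 or 32/5
2. [C1‖L2]  y_C1² + (188/15)y_C1 + 512/15 = 0  ⇒  y_C1 = -128/15 or -4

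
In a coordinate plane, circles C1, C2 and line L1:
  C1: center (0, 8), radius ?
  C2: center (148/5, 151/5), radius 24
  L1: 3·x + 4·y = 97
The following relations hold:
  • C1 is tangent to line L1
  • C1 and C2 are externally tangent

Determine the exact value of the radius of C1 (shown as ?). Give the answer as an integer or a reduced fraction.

1. [C1‖L1]  r_C1² − 169 = 0  ⇒  r_C1 = 13 (r>0 drops 1)
2. [ext C1·C2]  r_C1² + 48r_C1 − 793 = 0  ⇒  r_C1 = 13 (r>0 drops 1)

13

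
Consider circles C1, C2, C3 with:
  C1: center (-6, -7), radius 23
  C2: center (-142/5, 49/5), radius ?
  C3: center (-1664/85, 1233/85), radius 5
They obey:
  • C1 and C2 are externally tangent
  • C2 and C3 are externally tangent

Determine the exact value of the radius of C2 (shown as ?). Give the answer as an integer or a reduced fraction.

1. [ext C1·C2]  r_C2² + 46r_C2 − 255 = 0  ⇒  r_C2 = 5 (r>0 drops 1)
2. [ext C2·C3]  r_C2² + 10r_C2 − 75 = 0  ⇒  r_C2 = 5 (r>0 drops 1)

5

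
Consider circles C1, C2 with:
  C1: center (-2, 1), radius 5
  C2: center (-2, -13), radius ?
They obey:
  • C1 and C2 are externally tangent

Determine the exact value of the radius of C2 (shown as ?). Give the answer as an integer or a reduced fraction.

1. [ext C1·C2]  r_C2² + 10r_C2 − 171 = 0  ⇒  r_C2 = 9 (r>0 drops 1)

9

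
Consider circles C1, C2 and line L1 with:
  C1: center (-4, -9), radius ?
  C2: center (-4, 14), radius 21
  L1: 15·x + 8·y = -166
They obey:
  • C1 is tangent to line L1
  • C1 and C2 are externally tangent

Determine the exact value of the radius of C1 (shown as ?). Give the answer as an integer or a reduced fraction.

2

1. [C1‖L1]  r_C1² − 4 = 0  ⇒  r_C1 = 2 (r>0 drops 1)
2. [ext C1·C2]  r_C1² + 42r_C1 − 88 = 0  ⇒  r_C1 = 2 (r>0 drops 1)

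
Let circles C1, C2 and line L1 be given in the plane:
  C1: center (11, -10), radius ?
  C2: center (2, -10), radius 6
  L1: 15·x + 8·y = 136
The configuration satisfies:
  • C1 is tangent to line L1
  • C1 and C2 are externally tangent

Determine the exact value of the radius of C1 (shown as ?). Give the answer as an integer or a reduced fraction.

3

1. [C1‖L1]  r_C1² − 9 = 0  ⇒  r_C1 = 3 (r>0 drops 1)
2. [ext C1·C2]  r_C1² + 12r_C1 − 45 = 0  ⇒  r_C1 = 3 (r>0 drops 1)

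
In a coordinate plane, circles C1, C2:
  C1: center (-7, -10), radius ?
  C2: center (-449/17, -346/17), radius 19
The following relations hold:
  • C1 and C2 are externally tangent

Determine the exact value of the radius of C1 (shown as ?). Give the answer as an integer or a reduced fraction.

1. [ext C1·C2]  r_C1² + 38r_C1 − 123 = 0  ⇒  r_C1 = 3 (r>0 drops 1)

3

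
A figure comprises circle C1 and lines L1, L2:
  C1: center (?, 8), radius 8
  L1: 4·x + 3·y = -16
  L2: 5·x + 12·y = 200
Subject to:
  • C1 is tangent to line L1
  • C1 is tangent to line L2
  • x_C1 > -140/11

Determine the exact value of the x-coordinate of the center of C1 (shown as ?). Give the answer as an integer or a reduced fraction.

1. [C1‖L1]  x_C1² + 20x_C1 = 0  ⇒  x_C1 = -20 or 0
2. [C1‖L2]  x_C1² − (208/5)x_C1 = 0  ⇒  x_C1 = 0 or 208/5

0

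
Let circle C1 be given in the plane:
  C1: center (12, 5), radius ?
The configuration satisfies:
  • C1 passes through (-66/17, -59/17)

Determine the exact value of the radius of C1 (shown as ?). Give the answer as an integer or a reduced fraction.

18

1. [C1∋P]  r_C1² − 324 = 0  ⇒  r_C1 = 18 (r>0 drops 1)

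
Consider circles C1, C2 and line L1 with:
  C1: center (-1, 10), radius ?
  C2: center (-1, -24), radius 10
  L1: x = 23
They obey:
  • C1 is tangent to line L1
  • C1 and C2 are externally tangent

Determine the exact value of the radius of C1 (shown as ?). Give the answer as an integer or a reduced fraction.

24

1. [C1‖L1]  r_C1² − 576 = 0  ⇒  r_C1 = 24 (r>0 drops 1)
2. [ext C1·C2]  r_C1² + 20r_C1 − 1056 = 0  ⇒  r_C1 = 24 (r>0 drops 1)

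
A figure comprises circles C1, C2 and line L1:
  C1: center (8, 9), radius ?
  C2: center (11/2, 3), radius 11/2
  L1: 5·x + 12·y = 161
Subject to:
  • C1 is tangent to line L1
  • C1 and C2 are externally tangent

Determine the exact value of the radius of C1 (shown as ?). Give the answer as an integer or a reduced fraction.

1

1. [C1‖L1]  r_C1² − 1 = 0  ⇒  r_C1 = 1 (r>0 drops 1)
2. [ext C1·C2]  r_C1² + 11r_C1 − 12 = 0  ⇒  r_C1 = 1 (r>0 drops 1)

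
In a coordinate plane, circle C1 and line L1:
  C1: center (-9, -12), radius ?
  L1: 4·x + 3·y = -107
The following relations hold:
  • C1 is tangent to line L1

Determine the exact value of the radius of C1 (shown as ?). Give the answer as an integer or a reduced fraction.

7

1. [C1‖L1]  r_C1² − 49 = 0  ⇒  r_C1 = 7 (r>0 drops 1)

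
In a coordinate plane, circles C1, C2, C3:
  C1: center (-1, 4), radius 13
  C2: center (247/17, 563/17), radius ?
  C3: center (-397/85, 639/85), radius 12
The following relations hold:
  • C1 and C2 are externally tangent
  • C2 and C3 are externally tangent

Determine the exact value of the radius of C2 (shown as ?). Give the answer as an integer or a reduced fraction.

20

1. [ext C1·C2]  r_C2² + 26r_C2 − 920 = 0  ⇒  r_C2 = 20 (r>0 drops 1)
2. [ext C2·C3]  r_C2² + 24r_C2 − 880 = 0  ⇒  r_C2 = 20 (r>0 drops 1)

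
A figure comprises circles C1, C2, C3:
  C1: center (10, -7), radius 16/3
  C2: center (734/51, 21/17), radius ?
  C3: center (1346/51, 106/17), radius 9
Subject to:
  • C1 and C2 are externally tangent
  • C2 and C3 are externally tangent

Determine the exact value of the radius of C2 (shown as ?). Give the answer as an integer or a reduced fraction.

1. [ext C1·C2]  r_C2² + (32/3)r_C2 − 176/3 = 0  ⇒  r_C2 = 4 (r>0 drops 1)
2. [ext C2·C3]  r_C2² + 18r_C2 − 88 = 0  ⇒  r_C2 = 4 (r>0 drops 1)

4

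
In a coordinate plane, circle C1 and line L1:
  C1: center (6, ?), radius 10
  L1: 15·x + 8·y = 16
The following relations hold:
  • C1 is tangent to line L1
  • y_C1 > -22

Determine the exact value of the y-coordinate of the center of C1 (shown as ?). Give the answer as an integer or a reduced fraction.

1. [C1‖L1]  y_C1² + (37/2)y_C1 − 366 = 0  ⇒  y_C1 = -61/2 or 12
2. given y_C1 > -22: keep 12

12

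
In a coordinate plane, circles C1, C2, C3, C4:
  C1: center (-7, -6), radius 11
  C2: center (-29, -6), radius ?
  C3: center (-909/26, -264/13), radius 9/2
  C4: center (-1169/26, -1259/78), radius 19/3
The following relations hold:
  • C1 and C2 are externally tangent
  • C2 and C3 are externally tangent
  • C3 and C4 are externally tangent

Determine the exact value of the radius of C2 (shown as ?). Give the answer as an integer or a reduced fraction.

1. [ext C1·C2]  r_C2² + 22r_C2 − 363 = 0  ⇒  r_C2 = 11 (r>0 drops 1)
2. [ext C2·C3]  r_C2² + 9r_C2 − 220 = 0  ⇒  r_C2 = 11 (r>0 drops 1)

11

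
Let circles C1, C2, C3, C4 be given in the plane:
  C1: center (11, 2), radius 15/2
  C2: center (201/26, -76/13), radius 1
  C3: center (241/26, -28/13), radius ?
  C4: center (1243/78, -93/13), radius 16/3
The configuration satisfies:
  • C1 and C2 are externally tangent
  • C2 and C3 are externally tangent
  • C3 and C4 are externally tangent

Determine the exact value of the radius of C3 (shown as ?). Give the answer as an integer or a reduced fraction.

3

1. [ext C2·C3]  r_C3² + 2r_C3 − 15 = 0  ⇒  r_C3 = 3 (r>0 drops 1)
2. [ext C3·C4]  r_C3² + (32/3)r_C3 − 41 = 0  ⇒  r_C3 = 3 (r>0 drops 1)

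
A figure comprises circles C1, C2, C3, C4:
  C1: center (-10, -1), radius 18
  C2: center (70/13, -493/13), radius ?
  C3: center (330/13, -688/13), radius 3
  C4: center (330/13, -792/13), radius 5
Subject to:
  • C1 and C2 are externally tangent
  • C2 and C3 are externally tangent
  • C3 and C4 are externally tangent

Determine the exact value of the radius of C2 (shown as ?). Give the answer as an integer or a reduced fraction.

22

1. [ext C1·C2]  r_C2² + 36r_C2 − 1276 = 0  ⇒  r_C2 = 22 (r>0 drops 1)
2. [ext C2·C3]  r_C2² + 6r_C2 − 616 = 0  ⇒  r_C2 = 22 (r>0 drops 1)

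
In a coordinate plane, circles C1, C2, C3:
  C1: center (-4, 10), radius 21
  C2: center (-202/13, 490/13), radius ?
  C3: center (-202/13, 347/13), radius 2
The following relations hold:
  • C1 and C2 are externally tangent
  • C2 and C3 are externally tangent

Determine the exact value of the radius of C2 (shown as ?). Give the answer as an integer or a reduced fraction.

1. [ext C1·C2]  r_C2² + 42r_C2 − 459 = 0  ⇒  r_C2 = 9 (r>0 drops 1)
2. [ext C2·C3]  r_C2² + 4r_C2 − 117 = 0  ⇒  r_C2 = 9 (r>0 drops 1)

9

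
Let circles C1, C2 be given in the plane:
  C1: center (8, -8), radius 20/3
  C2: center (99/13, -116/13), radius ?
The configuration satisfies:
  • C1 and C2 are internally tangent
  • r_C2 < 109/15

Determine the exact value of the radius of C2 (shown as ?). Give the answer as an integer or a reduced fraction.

1. [int C1,C2]  r_C2² − (40/3)r_C2 + 391/9 = 0  ⇒  r_C2 = 17/3 or 23/3
2. given r_C2 < 109/15: keep 17/3

17/3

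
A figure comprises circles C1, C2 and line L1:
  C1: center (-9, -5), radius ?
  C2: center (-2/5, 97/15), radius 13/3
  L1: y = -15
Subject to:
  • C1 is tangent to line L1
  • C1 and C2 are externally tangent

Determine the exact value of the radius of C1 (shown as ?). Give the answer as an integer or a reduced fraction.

10

1. [C1‖L1]  r_C1² − 100 = 0  ⇒  r_C1 = 10 (r>0 drops 1)
2. [ext C1·C2]  r_C1² + (26/3)r_C1 − 560/3 = 0  ⇒  r_C1 = 10 (r>0 drops 1)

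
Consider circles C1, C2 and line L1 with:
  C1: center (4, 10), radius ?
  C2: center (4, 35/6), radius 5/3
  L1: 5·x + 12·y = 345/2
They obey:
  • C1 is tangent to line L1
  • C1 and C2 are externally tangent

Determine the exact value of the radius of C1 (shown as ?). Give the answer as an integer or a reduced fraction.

5/2

1. [C1‖L1]  r_C1² − 25/4 = 0  ⇒  r_C1 = 5/2 (r>0 drops 1)
2. [ext C1·C2]  r_C1² + (10/3)r_C1 − 175/12 = 0  ⇒  r_C1 = 5/2 (r>0 drops 1)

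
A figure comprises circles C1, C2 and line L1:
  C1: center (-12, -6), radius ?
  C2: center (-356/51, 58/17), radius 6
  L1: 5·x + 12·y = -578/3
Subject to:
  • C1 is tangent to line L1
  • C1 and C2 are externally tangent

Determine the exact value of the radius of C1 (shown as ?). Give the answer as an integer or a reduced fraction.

14/3

1. [C1‖L1]  r_C1² − 196/9 = 0  ⇒  r_C1 = 14/3 (r>0 drops 1)
2. [ext C1·C2]  r_C1² + 12r_C1 − 700/9 = 0  ⇒  r_C1 = 14/3 (r>0 drops 1)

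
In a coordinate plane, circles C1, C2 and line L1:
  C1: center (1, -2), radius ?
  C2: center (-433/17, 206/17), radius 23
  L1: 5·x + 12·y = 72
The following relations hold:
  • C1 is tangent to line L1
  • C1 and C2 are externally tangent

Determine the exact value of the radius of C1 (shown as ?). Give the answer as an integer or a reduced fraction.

1. [C1‖L1]  r_C1² − 49 = 0  ⇒  r_C1 = 7 (r>0 drops 1)
2. [ext C1·C2]  r_C1² + 46r_C1 − 371 = 0  ⇒  r_C1 = 7 (r>0 drops 1)

7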